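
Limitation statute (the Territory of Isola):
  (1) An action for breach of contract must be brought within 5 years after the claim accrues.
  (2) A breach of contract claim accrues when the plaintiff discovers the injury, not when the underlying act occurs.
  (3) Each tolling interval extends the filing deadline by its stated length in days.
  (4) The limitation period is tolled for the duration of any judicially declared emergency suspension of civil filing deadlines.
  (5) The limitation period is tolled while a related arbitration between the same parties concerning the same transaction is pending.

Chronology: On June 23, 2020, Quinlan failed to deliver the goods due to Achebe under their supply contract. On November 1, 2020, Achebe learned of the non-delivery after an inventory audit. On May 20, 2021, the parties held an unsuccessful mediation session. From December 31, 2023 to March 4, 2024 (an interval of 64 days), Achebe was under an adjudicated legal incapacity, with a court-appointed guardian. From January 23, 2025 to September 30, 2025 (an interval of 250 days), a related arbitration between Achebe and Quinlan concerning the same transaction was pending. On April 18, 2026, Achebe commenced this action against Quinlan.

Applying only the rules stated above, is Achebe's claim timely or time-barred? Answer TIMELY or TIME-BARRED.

Accrual is tied to discovery, so the period began on November 1, 2020 rather than on June 23, 2020 when the act occurred.
5 years from November 1, 2020 is November 1, 2025.
Because the pending related arbitration ran from January 23, 2025 to September 30, 2025, the deadline is extended by 250 days to July 9, 2026.
The plaintiff's legal incapacity from December 31, 2023 to March 4, 2024 does not toll the period, because no stated rule makes the plaintiff's incapacity a tolling event.
None of the other events listed affects the running of the period under the stated rules.
The April 18, 2026 filing precedes the July 9, 2026 deadline; the claim is timely.

TIMELY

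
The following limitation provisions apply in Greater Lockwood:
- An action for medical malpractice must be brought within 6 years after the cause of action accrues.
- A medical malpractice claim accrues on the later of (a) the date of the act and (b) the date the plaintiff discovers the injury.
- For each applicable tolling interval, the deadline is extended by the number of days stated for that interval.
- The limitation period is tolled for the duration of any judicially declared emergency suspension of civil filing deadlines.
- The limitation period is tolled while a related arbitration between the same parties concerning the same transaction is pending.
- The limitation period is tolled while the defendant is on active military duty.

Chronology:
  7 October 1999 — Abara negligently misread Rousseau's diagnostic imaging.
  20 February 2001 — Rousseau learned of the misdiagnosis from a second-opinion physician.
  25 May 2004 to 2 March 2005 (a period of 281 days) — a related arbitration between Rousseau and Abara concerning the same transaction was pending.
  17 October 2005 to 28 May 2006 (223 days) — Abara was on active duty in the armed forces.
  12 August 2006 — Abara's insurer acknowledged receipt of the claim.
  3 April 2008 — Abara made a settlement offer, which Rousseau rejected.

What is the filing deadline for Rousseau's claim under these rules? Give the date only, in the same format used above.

The claim accrued on 20 February 2001 — the later of the 7 October 1999 act and the 20 February 2001 discovery.
Adding the 6 years base period to 20 February 2001 gives a deadline of 20 February 2007, before any tolling.
The period was tolled for 281 days by the pending related arbitration (25 May 2004 to 2 March 2005), pushing the deadline to 28 November 2007.
Because the defendant's active military service ran from 17 October 2005 to 28 May 2006, the deadline is extended by 223 days to 8 July 2008.
The other events in the timeline have no effect on the limitation period under the stated rules.

8 July 2008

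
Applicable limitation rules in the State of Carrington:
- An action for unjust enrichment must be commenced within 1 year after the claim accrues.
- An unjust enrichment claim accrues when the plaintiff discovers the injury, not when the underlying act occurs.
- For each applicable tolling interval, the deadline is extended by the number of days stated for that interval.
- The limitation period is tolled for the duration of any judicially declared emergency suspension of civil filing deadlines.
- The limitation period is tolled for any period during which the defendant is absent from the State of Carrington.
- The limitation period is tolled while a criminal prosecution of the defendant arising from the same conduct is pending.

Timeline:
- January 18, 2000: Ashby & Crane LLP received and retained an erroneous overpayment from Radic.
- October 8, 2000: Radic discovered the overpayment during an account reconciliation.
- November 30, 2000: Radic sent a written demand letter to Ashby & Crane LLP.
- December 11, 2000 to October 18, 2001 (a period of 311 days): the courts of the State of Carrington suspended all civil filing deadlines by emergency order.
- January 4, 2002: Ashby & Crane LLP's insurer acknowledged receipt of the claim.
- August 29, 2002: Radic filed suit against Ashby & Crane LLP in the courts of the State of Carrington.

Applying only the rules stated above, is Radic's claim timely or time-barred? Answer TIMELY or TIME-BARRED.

TIME-BARRED

Under the discovery rule, the claim accrued on October 8, 2000, when Radic discovered the injury — not on the January 18, 2000 date of the underlying act.
1 year from October 8, 2000 is October 8, 2001.
The emergency suspension of filing deadlines from December 11, 2000 to October 18, 2001 tolled the period for 311 days, extending the deadline to August 15, 2002.
Nothing else in the chronology tolls or restarts the period.
Radic filed on August 29, 2002, after the August 15, 2002 deadline, so the action is time-barred.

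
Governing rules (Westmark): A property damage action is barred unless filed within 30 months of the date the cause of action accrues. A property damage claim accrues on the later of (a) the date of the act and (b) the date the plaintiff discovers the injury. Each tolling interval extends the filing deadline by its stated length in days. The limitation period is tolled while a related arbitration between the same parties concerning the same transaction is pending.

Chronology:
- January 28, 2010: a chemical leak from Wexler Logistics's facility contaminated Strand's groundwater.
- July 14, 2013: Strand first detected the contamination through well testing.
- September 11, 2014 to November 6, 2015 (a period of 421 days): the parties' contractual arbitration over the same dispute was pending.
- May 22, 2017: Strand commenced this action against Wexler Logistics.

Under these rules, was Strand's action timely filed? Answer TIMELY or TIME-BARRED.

The claim accrued on July 14, 2013 — the later of the January 28, 2010 act and the July 14, 2013 discovery.
Adding the 30 months base period to July 14, 2013 gives a deadline of January 14, 2016, before any tolling.
Because the pending related arbitration ran from September 11, 2014 to November 6, 2015, the deadline is extended by 421 days to March 10, 2017.
Strand filed on May 22, 2017, after the March 10, 2017 deadline, so the action is time-barred.

TIME-BARRED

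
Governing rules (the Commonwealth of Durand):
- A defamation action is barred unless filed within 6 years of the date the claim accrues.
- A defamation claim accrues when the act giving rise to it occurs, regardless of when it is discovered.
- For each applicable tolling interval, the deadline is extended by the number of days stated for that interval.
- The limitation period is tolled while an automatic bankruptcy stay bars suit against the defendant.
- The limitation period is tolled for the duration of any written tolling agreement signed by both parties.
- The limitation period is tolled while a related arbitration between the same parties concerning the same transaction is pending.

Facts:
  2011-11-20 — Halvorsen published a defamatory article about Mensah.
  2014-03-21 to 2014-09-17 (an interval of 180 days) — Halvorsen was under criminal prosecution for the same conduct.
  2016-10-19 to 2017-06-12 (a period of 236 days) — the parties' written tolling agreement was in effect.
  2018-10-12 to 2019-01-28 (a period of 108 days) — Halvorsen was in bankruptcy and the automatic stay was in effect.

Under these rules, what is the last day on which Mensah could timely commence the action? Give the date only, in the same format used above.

The claim accrued on 2011-11-20, the date of the act.
Adding the 6 years base period to 2011-11-20 gives a deadline of 2017-11-20, before any tolling.
Because the written tolling agreement ran from 2016-10-19 to 2017-06-12, the deadline is extended by 236 days to 2018-07-14.
The automatic bankruptcy stay starting 2018-10-12 came too late — the period had run on 2018-07-14 — and so does not extend the deadline.
Although a criminal prosecution ran from 2014-03-21 to 2014-09-17, the stated rules do not make that a tolling event, so it is disregarded.

2018-07-14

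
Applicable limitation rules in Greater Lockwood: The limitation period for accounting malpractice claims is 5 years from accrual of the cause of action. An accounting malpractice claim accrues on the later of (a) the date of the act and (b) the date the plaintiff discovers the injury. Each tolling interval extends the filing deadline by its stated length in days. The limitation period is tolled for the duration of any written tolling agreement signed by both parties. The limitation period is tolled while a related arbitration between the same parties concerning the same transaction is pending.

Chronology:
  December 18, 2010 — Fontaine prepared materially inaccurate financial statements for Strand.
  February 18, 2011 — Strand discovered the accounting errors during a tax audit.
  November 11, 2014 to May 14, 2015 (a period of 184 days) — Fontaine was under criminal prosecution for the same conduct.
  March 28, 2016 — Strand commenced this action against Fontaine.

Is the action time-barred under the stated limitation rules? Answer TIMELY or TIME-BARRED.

TIME-BARRED

Taking the later of the act (December 18, 2010) and discovery (February 18, 2011), the claim accrued on February 18, 2011.
The untolled deadline — 5 years after February 18, 2011 — is February 18, 2016.
The pending criminal prosecution from November 11, 2014 to May 14, 2015 does not toll the period, because no stated rule makes a criminal prosecution a tolling event.
The March 28, 2016 filing falls after the February 18, 2016 deadline; the claim is time-barred.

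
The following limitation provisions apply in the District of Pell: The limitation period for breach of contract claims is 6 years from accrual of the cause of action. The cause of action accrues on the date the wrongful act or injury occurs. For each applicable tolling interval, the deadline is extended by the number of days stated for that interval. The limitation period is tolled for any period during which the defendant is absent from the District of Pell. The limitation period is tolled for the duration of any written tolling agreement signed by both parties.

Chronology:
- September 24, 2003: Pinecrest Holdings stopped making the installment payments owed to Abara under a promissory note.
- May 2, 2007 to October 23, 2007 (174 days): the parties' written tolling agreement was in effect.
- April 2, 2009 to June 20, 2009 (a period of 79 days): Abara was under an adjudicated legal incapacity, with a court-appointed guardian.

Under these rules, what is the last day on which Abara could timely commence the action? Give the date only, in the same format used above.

The cause of action accrued on September 24, 2003, the date of the act.
6 years from September 24, 2003 is September 24, 2009.
Because the written tolling agreement ran from May 2, 2007 to October 23, 2007, the deadline is extended by 174 days to March 17, 2010.
No stated provision tolls the period for the plaintiff's incapacity, so the interval from April 2, 2009 to June 20, 2009 has no effect on the deadline.

March 17, 2010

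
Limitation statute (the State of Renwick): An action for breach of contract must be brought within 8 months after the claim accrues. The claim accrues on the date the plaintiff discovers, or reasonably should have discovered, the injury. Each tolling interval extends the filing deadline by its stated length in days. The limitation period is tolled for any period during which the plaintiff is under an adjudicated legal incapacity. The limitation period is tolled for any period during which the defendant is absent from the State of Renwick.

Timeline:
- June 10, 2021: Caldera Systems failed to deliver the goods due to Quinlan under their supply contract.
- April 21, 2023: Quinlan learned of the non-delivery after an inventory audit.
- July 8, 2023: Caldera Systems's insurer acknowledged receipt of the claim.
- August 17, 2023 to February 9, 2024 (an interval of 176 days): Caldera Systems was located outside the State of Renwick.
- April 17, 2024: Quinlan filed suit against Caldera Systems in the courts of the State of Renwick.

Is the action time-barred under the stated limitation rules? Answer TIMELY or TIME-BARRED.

The claim did not accrue until Quinlan discovered the injury on April 21, 2023; the June 10, 2021 act date does not start the clock under the stated rule.
8 months from April 21, 2023 is December 21, 2023.
The period was tolled for 176 days by the defendant's absence from the jurisdiction (August 17, 2023 to February 9, 2024), pushing the deadline to June 14, 2024.
Nothing else in the chronology tolls or restarts the period.
Filing on April 17, 2024 beat the June 14, 2024 deadline — the action is timely.

TIMELY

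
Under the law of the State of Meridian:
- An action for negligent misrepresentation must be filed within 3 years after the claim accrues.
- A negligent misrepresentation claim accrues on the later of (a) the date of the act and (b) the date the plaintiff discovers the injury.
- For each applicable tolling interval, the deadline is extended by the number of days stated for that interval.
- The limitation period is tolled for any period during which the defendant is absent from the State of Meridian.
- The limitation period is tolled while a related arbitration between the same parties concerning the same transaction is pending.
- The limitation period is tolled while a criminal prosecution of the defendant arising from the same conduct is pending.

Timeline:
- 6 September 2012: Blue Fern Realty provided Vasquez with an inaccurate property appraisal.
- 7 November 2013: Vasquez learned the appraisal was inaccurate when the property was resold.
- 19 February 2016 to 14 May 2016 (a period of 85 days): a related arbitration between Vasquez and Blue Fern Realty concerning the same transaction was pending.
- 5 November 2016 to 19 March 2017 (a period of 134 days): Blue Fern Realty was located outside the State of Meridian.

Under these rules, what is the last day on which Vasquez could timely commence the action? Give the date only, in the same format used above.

14 June 2017

The claim accrued on 7 November 2013 — the later of the 6 September 2012 act and the 7 November 2013 discovery.
3 years from 7 November 2013 is 7 November 2016.
The pending related arbitration from 19 February 2016 to 14 May 2016 tolled the period for 85 days, extending the deadline to 31 January 2017.
The period was tolled for 134 days by the defendant's absence from the jurisdiction (5 November 2016 to 19 March 2017), pushing the deadline to 14 June 2017.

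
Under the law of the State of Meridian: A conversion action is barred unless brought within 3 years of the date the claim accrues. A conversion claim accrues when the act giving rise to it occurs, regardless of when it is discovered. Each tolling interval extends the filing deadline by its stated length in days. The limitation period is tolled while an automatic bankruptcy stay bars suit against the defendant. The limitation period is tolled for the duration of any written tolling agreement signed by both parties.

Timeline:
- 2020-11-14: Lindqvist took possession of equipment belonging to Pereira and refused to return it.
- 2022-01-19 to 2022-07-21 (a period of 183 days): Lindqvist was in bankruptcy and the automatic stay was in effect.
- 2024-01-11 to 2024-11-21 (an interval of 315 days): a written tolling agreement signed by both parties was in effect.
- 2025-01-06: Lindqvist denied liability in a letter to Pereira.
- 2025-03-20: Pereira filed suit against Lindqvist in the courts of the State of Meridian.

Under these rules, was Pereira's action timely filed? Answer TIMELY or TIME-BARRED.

The claim accrued on 2020-11-14, the date of the act.
3 years from 2020-11-14 is 2023-11-14.
The period was tolled for 183 days by the automatic bankruptcy stay (2022-01-19 to 2022-07-21), pushing the deadline to 2024-05-15.
The written tolling agreement from 2024-01-11 to 2024-11-21 tolled the period for 315 days, extending the deadline to 2025-03-26.
None of the other events listed affects the running of the period under the stated rules.
Filing on 2025-03-20 beat the 2025-03-26 deadline — the action is timely.

TIMELY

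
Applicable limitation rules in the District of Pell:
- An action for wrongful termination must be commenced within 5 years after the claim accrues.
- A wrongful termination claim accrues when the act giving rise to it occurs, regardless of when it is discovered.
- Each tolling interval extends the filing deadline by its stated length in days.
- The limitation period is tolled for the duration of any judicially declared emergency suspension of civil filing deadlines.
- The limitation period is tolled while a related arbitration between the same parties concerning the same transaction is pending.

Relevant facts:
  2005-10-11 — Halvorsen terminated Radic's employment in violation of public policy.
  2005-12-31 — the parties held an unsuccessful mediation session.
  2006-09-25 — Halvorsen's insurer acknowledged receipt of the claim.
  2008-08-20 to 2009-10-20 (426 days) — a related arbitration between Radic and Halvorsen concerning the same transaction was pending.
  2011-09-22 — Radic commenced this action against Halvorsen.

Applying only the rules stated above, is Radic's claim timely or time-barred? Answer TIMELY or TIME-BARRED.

TIMELY

The claim accrued on 2005-10-11, when the wrongful act occurred.
Adding the 5 years base period to 2005-10-11 gives a deadline of 2010-10-11, before any tolling.
The period was tolled for 426 days by the pending related arbitration (2008-08-20 to 2009-10-20), pushing the deadline to 2011-12-11.
None of the other events listed affects the running of the period under the stated rules.
The 2011-09-22 filing precedes the 2011-12-11 deadline; the claim is timely.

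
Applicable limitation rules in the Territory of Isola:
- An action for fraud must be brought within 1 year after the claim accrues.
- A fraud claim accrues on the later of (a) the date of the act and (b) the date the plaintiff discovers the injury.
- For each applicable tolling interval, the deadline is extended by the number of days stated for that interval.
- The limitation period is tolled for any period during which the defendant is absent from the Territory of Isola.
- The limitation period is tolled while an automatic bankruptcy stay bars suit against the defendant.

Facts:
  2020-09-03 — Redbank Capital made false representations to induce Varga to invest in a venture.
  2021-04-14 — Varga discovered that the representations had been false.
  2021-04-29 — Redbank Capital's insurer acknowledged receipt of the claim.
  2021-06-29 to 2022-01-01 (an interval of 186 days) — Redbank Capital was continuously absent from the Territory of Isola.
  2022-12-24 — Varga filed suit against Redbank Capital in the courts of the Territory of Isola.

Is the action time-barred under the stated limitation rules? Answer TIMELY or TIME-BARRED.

Because discovery on 2021-04-14 post-dates the 2020-09-03 act, accrual under the later-of rule falls on 2021-04-14.
Adding the 1 year base period to 2021-04-14 gives a deadline of 2022-04-14, before any tolling.
The defendant's absence from the jurisdiction from 2021-06-29 to 2022-01-01 tolled the period for 186 days, extending the deadline to 2022-10-17.
Nothing else in the chronology tolls or restarts the period.
Varga filed on 2022-12-24, after the 2022-10-17 deadline, so the action is time-barred.

TIME-BARRED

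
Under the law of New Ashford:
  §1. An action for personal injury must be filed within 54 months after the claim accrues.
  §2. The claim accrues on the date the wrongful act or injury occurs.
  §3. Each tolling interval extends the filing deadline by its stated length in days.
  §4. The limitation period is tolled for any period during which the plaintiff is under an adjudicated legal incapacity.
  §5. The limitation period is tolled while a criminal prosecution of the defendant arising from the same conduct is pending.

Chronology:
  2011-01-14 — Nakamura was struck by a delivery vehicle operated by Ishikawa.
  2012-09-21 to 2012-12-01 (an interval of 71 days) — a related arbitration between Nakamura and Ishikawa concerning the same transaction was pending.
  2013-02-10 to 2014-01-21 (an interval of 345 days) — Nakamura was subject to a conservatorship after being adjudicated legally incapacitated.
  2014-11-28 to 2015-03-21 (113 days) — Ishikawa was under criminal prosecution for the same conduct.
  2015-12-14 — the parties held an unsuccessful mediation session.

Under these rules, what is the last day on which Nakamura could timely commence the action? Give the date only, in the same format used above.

2016-10-14

The claim accrued on 2011-01-14, the date of the act.
The untolled deadline — 54 months after 2011-01-14 — is 2015-07-14.
The plaintiff's legal incapacity from 2013-02-10 to 2014-01-21 tolled the period for 345 days, extending the deadline to 2016-06-23.
The period was tolled for 113 days by the pending criminal prosecution (2014-11-28 to 2015-03-21), pushing the deadline to 2016-10-14.
Although a pending arbitration ran from 2012-09-21 to 2012-12-01, the stated rules do not make that a tolling event, so it is disregarded.
The other events in the timeline have no effect on the limitation period under the stated rules.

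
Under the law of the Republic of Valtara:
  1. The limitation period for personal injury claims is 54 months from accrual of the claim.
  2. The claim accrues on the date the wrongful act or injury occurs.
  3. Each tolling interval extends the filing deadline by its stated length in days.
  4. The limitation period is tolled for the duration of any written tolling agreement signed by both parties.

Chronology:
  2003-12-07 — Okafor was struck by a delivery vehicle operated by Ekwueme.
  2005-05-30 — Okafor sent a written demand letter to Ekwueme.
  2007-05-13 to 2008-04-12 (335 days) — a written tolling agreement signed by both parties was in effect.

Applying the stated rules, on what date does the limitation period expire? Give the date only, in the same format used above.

2009-05-08

The limitation period began to run on 2003-12-07.
Adding the 54 months base period to 2003-12-07 gives a deadline of 2008-06-07, before any tolling.
The period was tolled for 335 days by the written tolling agreement (2007-05-13 to 2008-04-12), pushing the deadline to 2009-05-08.
The other events in the timeline have no effect on the limitation period under the stated rules.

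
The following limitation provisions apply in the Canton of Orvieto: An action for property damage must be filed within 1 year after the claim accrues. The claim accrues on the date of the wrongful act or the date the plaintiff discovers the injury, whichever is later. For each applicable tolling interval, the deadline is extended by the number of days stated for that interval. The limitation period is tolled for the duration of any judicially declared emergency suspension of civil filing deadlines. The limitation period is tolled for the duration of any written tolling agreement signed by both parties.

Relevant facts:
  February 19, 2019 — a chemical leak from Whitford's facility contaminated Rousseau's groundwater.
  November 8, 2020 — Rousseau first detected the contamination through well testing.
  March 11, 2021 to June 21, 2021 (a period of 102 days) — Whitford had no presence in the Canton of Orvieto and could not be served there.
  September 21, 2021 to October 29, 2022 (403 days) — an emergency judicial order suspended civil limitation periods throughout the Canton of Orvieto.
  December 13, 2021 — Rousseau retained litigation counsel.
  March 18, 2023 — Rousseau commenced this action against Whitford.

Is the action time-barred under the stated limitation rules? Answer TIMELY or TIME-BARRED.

TIME-BARRED

The claim accrued on November 8, 2020 — the later of the February 19, 2019 act and the November 8, 2020 discovery.
1 year from November 8, 2020 is November 8, 2021.
Because the emergency suspension of filing deadlines ran from September 21, 2021 to October 29, 2022, the deadline is extended by 403 days to December 16, 2022.
Although the defendant's absence ran from March 11, 2021 to June 21, 2021, the stated rules do not make that a tolling event, so it is disregarded.
The other events in the timeline have no effect on the limitation period under the stated rules.
Rousseau filed on March 18, 2023, after the December 16, 2022 deadline, so the action is time-barred.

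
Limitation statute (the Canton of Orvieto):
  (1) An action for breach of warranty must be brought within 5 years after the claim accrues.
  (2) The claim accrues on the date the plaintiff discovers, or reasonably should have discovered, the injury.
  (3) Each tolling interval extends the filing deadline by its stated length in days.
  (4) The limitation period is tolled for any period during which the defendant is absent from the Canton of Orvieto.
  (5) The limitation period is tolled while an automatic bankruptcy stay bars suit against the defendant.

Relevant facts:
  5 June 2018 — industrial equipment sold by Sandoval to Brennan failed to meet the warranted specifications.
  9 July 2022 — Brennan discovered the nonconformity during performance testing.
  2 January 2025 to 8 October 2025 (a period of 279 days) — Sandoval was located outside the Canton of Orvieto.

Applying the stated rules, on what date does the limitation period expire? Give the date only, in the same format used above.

Under the discovery rule, the claim accrued on 9 July 2022, when Brennan discovered the injury — not on the 5 June 2018 date of the underlying act.
The untolled deadline — 5 years after 9 July 2022 — is 9 July 2027.
The period was tolled for 279 days by the defendant's absence from the jurisdiction (2 January 2025 to 8 October 2025), pushing the deadline to 13 April 2028.

13 April 2028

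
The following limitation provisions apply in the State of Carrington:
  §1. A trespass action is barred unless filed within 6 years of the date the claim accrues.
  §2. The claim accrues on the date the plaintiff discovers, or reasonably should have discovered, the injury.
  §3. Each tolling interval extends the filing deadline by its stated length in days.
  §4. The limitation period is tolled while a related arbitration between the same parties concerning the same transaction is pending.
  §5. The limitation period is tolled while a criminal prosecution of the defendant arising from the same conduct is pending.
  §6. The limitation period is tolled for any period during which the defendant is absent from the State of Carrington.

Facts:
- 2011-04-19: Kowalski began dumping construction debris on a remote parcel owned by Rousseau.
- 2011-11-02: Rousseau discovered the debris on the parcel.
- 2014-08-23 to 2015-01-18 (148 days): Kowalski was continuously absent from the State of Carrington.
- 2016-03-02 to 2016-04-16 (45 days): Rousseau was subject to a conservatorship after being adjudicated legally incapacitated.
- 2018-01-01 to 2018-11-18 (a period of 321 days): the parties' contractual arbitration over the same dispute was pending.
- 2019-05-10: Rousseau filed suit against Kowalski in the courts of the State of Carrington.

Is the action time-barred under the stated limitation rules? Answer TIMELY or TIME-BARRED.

Accrual is tied to discovery, so the period began on 2011-11-02 rather than on 2011-04-19 when the act occurred.
The untolled deadline — 6 years after 2011-11-02 — is 2017-11-02.
The defendant's absence from the jurisdiction from 2014-08-23 to 2015-01-18 tolled the period for 148 days, extending the deadline to 2018-03-30.
The pending related arbitration from 2018-01-01 to 2018-11-18 tolled the period for 321 days, extending the deadline to 2019-02-14.
No stated provision tolls the period for the plaintiff's incapacity, so the interval from 2016-03-02 to 2016-04-16 has no effect on the deadline.
Filing on 2019-05-10 missed the 2019-02-14 deadline — the action is time-barred.

TIME-BARRED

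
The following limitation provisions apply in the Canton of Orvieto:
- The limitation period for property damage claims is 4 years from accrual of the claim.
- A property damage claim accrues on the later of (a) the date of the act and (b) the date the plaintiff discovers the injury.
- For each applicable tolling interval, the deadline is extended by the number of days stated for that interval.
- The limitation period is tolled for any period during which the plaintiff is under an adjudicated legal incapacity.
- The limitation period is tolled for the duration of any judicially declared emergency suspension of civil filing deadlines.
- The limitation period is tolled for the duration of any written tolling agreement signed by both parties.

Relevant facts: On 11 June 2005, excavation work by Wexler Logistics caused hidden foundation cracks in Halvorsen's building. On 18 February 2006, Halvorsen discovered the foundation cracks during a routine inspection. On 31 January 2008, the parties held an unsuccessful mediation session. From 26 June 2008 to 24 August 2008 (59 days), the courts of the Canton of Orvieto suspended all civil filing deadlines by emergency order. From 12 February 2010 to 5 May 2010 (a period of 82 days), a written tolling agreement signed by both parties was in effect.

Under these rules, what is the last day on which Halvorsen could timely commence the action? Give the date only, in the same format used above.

Taking the later of the act (11 June 2005) and discovery (18 February 2006), the claim accrued on 18 February 2006.
Adding the 4 years base period to 18 February 2006 gives a deadline of 18 February 2010, before any tolling.
Because the emergency suspension of filing deadlines ran from 26 June 2008 to 24 August 2008, the deadline is extended by 59 days to 18 April 2010.
The written tolling agreement from 12 February 2010 to 5 May 2010 tolled the period for 82 days, extending the deadline to 9 July 2010.
None of the other events listed affects the running of the period under the stated rules.

9 July 2010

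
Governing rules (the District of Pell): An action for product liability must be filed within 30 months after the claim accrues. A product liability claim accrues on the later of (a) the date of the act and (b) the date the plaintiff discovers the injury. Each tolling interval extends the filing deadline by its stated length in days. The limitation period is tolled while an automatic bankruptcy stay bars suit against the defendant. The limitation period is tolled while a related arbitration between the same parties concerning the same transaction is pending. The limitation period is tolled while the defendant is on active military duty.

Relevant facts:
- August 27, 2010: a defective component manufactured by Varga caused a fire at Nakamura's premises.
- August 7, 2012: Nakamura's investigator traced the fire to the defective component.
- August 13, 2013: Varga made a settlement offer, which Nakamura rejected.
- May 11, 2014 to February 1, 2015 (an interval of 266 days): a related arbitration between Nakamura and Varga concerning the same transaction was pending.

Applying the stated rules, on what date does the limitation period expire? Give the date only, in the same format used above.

Because discovery on August 7, 2012 post-dates the August 27, 2010 act, accrual under the later-of rule falls on August 7, 2012.
Adding the 30 months base period to August 7, 2012 gives a deadline of February 7, 2015, before any tolling.
The period was tolled for 266 days by the pending related arbitration (May 11, 2014 to February 1, 2015), pushing the deadline to October 31, 2015.
The other events in the timeline have no effect on the limitation period under the stated rules.

October 31, 2015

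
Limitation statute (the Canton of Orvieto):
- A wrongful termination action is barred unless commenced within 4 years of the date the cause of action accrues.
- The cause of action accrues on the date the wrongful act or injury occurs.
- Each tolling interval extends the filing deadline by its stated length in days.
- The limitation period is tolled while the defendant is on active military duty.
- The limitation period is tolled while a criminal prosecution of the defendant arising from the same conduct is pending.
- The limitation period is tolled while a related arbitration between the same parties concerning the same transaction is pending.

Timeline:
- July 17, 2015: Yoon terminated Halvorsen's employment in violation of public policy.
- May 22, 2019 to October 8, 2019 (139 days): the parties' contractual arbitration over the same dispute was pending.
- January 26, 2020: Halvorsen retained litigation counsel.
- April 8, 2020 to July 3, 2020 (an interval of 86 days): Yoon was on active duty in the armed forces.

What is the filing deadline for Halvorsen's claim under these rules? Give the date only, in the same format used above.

December 3, 2019

The limitation period began to run on July 17, 2015.
Adding the 4 years base period to July 17, 2015 gives a deadline of July 17, 2019, before any tolling.
Because the pending related arbitration ran from May 22, 2019 to October 8, 2019, the deadline is extended by 139 days to December 3, 2019.
The defendant's active military service starting April 8, 2020 came too late — the period had run on December 3, 2019 — and so does not extend the deadline.
None of the other events listed affects the running of the period under the stated rules.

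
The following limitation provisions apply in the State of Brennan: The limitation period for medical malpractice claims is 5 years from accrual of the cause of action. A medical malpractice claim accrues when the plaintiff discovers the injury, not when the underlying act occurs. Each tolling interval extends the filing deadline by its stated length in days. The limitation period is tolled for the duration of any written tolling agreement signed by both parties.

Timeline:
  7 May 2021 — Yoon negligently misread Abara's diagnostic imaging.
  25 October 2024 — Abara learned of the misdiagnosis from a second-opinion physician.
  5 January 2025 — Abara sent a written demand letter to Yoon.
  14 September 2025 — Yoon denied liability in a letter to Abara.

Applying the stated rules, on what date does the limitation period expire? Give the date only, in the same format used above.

The claim did not accrue until Abara discovered the injury on 25 October 2024; the 7 May 2021 act date does not start the clock under the stated rule.
Adding the 5 years base period to 25 October 2024 gives a deadline of 25 October 2029, before any tolling.
Nothing else in the chronology tolls or restarts the period.

25 October 2029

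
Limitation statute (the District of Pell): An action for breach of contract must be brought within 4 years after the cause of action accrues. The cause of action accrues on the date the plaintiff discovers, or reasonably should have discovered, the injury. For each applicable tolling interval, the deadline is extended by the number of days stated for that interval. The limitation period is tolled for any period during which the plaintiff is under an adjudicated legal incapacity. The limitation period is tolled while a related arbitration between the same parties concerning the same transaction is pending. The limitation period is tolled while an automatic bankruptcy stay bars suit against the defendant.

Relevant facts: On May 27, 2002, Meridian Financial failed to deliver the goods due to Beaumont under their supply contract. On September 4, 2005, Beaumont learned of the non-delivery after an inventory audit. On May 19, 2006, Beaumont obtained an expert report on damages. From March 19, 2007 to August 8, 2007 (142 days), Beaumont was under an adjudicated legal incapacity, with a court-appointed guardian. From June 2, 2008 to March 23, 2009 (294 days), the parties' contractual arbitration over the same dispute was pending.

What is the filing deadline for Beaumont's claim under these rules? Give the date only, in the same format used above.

Under the discovery rule, the claim accrued on September 4, 2005, when Beaumont discovered the injury — not on the May 27, 2002 date of the underlying act.
4 years from September 4, 2005 is September 4, 2009.
The plaintiff's legal incapacity from March 19, 2007 to August 8, 2007 tolled the period for 142 days, extending the deadline to January 24, 2010.
The period was tolled for 294 days by the pending related arbitration (June 2, 2008 to March 23, 2009), pushing the deadline to November 14, 2010.
Nothing else in the chronology tolls or restarts the period.

November 14, 2010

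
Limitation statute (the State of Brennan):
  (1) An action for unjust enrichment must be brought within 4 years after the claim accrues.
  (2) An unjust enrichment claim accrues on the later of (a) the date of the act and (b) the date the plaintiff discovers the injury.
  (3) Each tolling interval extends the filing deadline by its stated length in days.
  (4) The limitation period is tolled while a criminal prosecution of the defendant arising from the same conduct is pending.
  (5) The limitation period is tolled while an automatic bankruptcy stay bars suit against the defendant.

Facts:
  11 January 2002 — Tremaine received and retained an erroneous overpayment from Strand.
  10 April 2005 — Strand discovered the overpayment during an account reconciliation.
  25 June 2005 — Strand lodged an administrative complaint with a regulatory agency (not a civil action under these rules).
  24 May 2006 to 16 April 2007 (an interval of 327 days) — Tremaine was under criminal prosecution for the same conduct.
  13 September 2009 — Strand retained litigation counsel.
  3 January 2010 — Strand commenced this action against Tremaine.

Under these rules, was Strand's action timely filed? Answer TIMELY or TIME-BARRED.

Taking the later of the act (11 January 2002) and discovery (10 April 2005), the claim accrued on 10 April 2005.
Adding the 4 years base period to 10 April 2005 gives a deadline of 10 April 2009, before any tolling.
The period was tolled for 327 days by the pending criminal prosecution (24 May 2006 to 16 April 2007), pushing the deadline to 3 March 2010.
The other events in the timeline have no effect on the limitation period under the stated rules.
Filing on 3 January 2010 beat the 3 March 2010 deadline — the action is timely.

TIMELY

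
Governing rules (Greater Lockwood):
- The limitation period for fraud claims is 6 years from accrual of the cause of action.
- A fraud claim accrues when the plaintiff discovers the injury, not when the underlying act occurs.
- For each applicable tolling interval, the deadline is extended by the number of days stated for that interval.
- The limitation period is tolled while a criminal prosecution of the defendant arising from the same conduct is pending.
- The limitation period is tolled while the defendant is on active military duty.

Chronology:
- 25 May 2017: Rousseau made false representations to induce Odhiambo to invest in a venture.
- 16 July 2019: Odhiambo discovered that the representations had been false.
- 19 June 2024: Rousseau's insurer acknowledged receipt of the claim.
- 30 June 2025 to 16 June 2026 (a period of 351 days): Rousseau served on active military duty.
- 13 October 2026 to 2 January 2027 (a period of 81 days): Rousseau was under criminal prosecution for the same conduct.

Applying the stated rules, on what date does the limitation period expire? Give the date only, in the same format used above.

Under the discovery rule, the claim accrued on 16 July 2019, when Odhiambo discovered the injury — not on the 25 May 2017 date of the underlying act.
6 years from 16 July 2019 is 16 July 2025.
The defendant's active military service from 30 June 2025 to 16 June 2026 tolled the period for 351 days, extending the deadline to 2 July 2026.
The pending criminal prosecution from 13 October 2026 to 2 January 2027 began after the period had already run on 2 July 2026, so it has no tolling effect.
None of the other events listed affects the running of the period under the stated rules.

2 July 2026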